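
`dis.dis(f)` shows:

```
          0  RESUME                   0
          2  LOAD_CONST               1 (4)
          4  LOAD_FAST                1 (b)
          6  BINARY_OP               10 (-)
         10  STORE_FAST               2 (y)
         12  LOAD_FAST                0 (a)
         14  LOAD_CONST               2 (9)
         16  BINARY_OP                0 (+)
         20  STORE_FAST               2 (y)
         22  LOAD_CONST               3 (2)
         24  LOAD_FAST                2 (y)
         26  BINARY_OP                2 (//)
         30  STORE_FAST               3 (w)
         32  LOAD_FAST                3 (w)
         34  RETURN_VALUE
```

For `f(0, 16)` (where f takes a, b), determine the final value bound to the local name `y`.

LOAD_CONST → push 4. Stack: [4]
LOAD_FAST b → push 16. Stack: [4, 16]
BINARY_OP - → 4 - 16 = -12. Stack: [-12]
STORE_FAST y → y=-12. Stack: []
LOAD_FAST a → push 0. Stack: [0]
LOAD_CONST → push 9. Stack: [0, 9]
BINARY_OP + → 0 + 9 = 9. Stack: [9]
STORE_FAST y → y=9. Stack: []
LOAD_CONST → push 2. Stack: [2]
LOAD_FAST y → push 9. Stack: [2, 9]
BINARY_OP // → 2 // 9 = 0. Stack: [0]
STORE_FAST w → w=0. Stack: []
LOAD_FAST w → push 0. Stack: [0]
RETURN_VALUE → return 0.

9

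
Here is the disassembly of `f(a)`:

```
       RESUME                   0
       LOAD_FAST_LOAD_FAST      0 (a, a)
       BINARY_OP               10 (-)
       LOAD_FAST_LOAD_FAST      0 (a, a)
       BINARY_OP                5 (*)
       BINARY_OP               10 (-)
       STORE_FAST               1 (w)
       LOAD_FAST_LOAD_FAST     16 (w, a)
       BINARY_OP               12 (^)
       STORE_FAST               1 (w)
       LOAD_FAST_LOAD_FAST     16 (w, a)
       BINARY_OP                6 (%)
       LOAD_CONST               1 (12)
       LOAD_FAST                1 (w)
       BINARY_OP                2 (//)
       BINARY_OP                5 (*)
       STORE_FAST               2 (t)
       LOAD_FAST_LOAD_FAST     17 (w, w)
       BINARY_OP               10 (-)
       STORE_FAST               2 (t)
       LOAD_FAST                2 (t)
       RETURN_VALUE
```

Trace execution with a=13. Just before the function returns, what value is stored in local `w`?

LOAD_FAST_LOAD_FAST a,a → push 13,13. Stack: [13, 13]
BINARY_OP - → 13 - 13 = 0. Stack: [0]
LOAD_FAST_LOAD_FAST a,a → push 13,13. Stack: [0, 13, 13]
BINARY_OP * → 13 * 13 = 169. Stack: [0, 169]
BINARY_OP - → 0 - 169 = -169. Stack: [-169]
STORE_FAST w → w=-169. Stack: []
LOAD_FAST_LOAD_FAST w,a → push -169,13. Stack: [-169, 13]
BINARY_OP ^ → -169 ^ 13 = -166. Stack: [-166]
STORE_FAST w → w=-166. Stack: []
LOAD_FAST_LOAD_FAST w,a → push -166,13. Stack: [-166, 13]
BINARY_OP % → -166 % 13 = 3. Stack: [3]
LOAD_CONST → push 12. Stack: [3, 12]
LOAD_FAST w → push -166. Stack: [3, 12, -166]
BINARY_OP // → 12 // -166 = -1. Stack: [3, -1]
BINARY_OP * → 3 * -1 = -3. Stack: [-3]
STORE_FAST t → t=-3. Stack: []
LOAD_FAST_LOAD_FAST w,w → push -166,-166. Stack: [-166, -166]
BINARY_OP - → -166 - -166 = 0. Stack: [0]
STORE_FAST t → t=0. Stack: []
LOAD_FAST t → push 0. Stack: [0]
RETURN_VALUE → return 0.

-166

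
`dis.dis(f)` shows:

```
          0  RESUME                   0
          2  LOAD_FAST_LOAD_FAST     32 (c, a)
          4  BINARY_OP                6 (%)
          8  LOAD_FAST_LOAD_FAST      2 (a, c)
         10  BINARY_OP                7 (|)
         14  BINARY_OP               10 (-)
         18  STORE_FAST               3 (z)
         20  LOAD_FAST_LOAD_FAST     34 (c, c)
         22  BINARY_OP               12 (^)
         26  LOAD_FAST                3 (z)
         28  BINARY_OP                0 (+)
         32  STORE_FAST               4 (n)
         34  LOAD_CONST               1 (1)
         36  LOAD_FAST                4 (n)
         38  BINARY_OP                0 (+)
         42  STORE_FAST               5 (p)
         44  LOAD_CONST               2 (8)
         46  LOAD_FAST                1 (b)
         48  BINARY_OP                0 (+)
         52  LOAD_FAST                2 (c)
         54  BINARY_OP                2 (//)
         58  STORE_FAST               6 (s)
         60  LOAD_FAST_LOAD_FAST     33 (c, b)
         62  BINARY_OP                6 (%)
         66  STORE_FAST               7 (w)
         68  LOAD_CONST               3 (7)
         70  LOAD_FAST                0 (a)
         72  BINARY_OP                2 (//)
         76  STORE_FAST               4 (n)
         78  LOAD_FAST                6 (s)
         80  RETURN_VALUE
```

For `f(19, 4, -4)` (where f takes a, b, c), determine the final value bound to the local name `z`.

LOAD_FAST_LOAD_FAST c,a → push -4,19. Stack: [-4, 19]
BINARY_OP % → -4 % 19 = 15. Stack: [15]
LOAD_FAST_LOAD_FAST a,c → push 19,-4. Stack: [15, 19, -4]
BINARY_OP | → 19 | -4 = -1. Stack: [15, -1]
BINARY_OP - → 15 - -1 = 16. Stack: [16]
STORE_FAST z → z=16. Stack: []
LOAD_FAST_LOAD_FAST c,c → push -4,-4. Stack: [-4, -4]
BINARY_OP ^ → -4 ^ -4 = 0. Stack: [0]
LOAD_FAST z → push 16. Stack: [0, 16]
BINARY_OP + → 0 + 16 = 16. Stack: [16]
STORE_FAST n → n=16. Stack: []
LOAD_CONST → push 1. Stack: [1]
LOAD_FAST n → push 16. Stack: [1, 16]
BINARY_OP + → 1 + 16 = 17. Stack: [17]
STORE_FAST p → p=17. Stack: []
LOAD_CONST → push 8. Stack: [8]
LOAD_FAST b → push 4. Stack: [8, 4]
BINARY_OP + → 8 + 4 = 12. Stack: [12]
LOAD_FAST c → push -4. Stack: [12, -4]
BINARY_OP // → 12 // -4 = -3. Stack: [-3]
STORE_FAST s → s=-3. Stack: []
LOAD_FAST_LOAD_FAST c,b → push -4,4. Stack: [-4, 4]
BINARY_OP % → -4 % 4 = 0. Stack: [0]
STORE_FAST w → w=0. Stack: []
LOAD_CONST → push 7. Stack: [7]
LOAD_FAST a → push 19. Stack: [7, 19]
BINARY_OP // → 7 // 19 = 0. Stack: [0]
STORE_FAST n → n=0. Stack: []
LOAD_FAST s → push -3. Stack: [-3]
RETURN_VALUE → return -3.

16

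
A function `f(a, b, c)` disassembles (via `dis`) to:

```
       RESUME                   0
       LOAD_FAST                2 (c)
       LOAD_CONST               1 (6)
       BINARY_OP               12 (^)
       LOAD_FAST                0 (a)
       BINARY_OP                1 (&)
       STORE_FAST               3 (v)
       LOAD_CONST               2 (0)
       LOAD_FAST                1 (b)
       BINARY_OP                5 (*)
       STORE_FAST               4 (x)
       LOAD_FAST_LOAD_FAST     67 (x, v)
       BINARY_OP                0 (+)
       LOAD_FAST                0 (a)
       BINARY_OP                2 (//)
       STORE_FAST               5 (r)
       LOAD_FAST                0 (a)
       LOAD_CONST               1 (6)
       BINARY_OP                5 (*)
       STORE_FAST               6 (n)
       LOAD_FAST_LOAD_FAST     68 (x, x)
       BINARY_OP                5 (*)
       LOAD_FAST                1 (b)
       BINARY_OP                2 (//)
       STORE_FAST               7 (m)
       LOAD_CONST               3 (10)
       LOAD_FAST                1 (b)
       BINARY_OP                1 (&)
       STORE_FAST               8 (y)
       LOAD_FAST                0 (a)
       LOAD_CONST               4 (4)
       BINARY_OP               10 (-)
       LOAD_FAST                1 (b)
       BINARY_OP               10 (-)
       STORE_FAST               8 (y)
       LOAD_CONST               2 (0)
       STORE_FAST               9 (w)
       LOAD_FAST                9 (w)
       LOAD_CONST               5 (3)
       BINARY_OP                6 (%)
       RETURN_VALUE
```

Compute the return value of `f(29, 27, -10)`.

0

LOAD_FAST c → push -10. Stack: [-10]
LOAD_CONST → push 6. Stack: [-10, 6]
BINARY_OP ^ → -10 ^ 6 = -16. Stack: [-16]
LOAD_FAST a → push 29. Stack: [-16, 29]
BINARY_OP & → -16 & 29 = 16. Stack: [16]
STORE_FAST v → v=16. Stack: []
LOAD_CONST → push 0. Stack: [0]
LOAD_FAST b → push 27. Stack: [0, 27]
BINARY_OP * → 0 * 27 = 0. Stack: [0]
STORE_FAST x → x=0. Stack: []
LOAD_FAST_LOAD_FAST x,v → push 0,16. Stack: [0, 16]
BINARY_OP + → 0 + 16 = 16. Stack: [16]
LOAD_FAST a → push 29. Stack: [16, 29]
BINARY_OP // → 16 // 29 = 0. Stack: [0]
STORE_FAST r → r=0. Stack: []
LOAD_FAST a → push 29. Stack: [29]
LOAD_CONST → push 6. Stack: [29, 6]
BINARY_OP * → 29 * 6 = 174. Stack: [174]
STORE_FAST n → n=174. Stack: []
LOAD_FAST_LOAD_FAST x,x → push 0,0. Stack: [0, 0]
BINARY_OP * → 0 * 0 = 0. Stack: [0]
LOAD_FAST b → push 27. Stack: [0, 27]
BINARY_OP // → 0 // 27 = 0. Stack: [0]
STORE_FAST m → m=0. Stack: []
LOAD_CONST → push 10. Stack: [10]
LOAD_FAST b → push 27. Stack: [10, 27]
BINARY_OP & → 10 & 27 = 10. Stack: [10]
STORE_FAST y → y=10. Stack: []
LOAD_FAST a → push 29. Stack: [29]
LOAD_CONST → push 4. Stack: [29, 4]
BINARY_OP - → 29 - 4 = 25. Stack: [25]
LOAD_FAST b → push 27. Stack: [25, 27]
BINARY_OP - → 25 - 27 = -2. Stack: [-2]
STORE_FAST y → y=-2. Stack: []
LOAD_CONST → push 0. Stack: [0]
STORE_FAST w → w=0. Stack: []
LOAD_FAST w → push 0. Stack: [0]
LOAD_CONST → push 3. Stack: [0, 3]
BINARY_OP % → 0 % 3 = 0. Stack: [0]
RETURN_VALUE → return 0.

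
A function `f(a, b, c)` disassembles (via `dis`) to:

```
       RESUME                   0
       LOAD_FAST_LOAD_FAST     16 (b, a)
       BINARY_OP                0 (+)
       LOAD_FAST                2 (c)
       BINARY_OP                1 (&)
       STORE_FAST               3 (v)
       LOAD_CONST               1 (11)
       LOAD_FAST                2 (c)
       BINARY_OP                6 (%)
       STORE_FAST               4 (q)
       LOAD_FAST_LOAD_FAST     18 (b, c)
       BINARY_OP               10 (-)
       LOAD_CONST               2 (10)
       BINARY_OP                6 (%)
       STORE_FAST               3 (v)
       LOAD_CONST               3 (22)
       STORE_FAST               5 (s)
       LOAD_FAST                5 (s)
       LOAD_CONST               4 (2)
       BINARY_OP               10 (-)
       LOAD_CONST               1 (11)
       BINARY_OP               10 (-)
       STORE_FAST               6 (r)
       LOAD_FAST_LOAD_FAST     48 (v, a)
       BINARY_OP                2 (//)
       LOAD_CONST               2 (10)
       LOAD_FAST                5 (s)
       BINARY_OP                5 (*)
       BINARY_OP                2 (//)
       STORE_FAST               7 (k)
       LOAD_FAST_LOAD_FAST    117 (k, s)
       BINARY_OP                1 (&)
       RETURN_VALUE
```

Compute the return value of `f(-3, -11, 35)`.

LOAD_FAST_LOAD_FAST b,a → push -11,-3. Stack: [-11, -3]
BINARY_OP + → -11 + -3 = -14. Stack: [-14]
LOAD_FAST c → push 35. Stack: [-14, 35]
BINARY_OP & → -14 & 35 = 34. Stack: [34]
STORE_FAST v → v=34. Stack: []
LOAD_CONST → push 11. Stack: [11]
LOAD_FAST c → push 35. Stack: [11, 35]
BINARY_OP % → 11 % 35 = 11. Stack: [11]
STORE_FAST q → q=11. Stack: []
LOAD_FAST_LOAD_FAST b,c → push -11,35. Stack: [-11, 35]
BINARY_OP - → -11 - 35 = -46. Stack: [-46]
LOAD_CONST → push 10. Stack: [-46, 10]
BINARY_OP % → -46 % 10 = 4. Stack: [4]
STORE_FAST v → v=4. Stack: []
LOAD_CONST → push 22. Stack: [22]
STORE_FAST s → s=22. Stack: []
LOAD_FAST s → push 22. Stack: [22]
LOAD_CONST → push 2. Stack: [22, 2]
BINARY_OP - → 22 - 2 = 20. Stack: [20]
LOAD_CONST → push 11. Stack: [20, 11]
BINARY_OP - → 20 - 11 = 9. Stack: [9]
STORE_FAST r → r=9. Stack: []
LOAD_FAST_LOAD_FAST v,a → push 4,-3. Stack: [4, -3]
BINARY_OP // → 4 // -3 = -2. Stack: [-2]
LOAD_CONST → push 10. Stack: [-2, 10]
LOAD_FAST s → push 22. Stack: [-2, 10, 22]
BINARY_OP * → 10 * 22 = 220. Stack: [-2, 220]
BINARY_OP // → -2 // 220 = -1. Stack: [-1]
STORE_FAST k → k=-1. Stack: []
LOAD_FAST_LOAD_FAST k,s → push -1,22. Stack: [-1, 22]
BINARY_OP & → -1 & 22 = 22. Stack: [22]
RETURN_VALUE → return 22.

22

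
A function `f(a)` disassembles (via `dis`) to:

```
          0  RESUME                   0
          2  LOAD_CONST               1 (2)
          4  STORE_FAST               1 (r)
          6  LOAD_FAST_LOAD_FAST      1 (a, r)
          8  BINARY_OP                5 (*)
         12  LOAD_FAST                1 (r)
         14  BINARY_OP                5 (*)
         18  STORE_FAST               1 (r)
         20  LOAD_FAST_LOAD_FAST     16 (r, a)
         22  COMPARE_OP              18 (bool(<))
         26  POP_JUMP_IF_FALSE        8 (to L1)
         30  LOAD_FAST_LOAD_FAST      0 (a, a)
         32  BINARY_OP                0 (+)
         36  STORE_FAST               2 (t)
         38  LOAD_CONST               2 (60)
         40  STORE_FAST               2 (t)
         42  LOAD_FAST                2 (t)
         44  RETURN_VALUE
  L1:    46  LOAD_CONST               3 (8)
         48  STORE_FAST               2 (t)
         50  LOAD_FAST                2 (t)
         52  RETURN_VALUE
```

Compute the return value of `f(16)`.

8

LOAD_CONST → push 2. Stack: [2]
STORE_FAST r → r=2. Stack: []
LOAD_FAST_LOAD_FAST a,r → push 16,2. Stack: [16, 2]
BINARY_OP * → 16 * 2 = 32. Stack: [32]
LOAD_FAST r → push 2. Stack: [32, 2]
BINARY_OP * → 32 * 2 = 64. Stack: [64]
STORE_FAST r → r=64. Stack: []
LOAD_FAST_LOAD_FAST r,a → push 64,16. Stack: [64, 16]
COMPARE_OP bool(<) → 64 vs 16 = False. Stack: [False]
POP_JUMP_IF_FALSE → pop False; jump. Stack: []
LOAD_CONST → push 8. Stack: [8]
STORE_FAST t → t=8. Stack: []
LOAD_FAST t → push 8. Stack: [8]
RETURN_VALUE → return 8.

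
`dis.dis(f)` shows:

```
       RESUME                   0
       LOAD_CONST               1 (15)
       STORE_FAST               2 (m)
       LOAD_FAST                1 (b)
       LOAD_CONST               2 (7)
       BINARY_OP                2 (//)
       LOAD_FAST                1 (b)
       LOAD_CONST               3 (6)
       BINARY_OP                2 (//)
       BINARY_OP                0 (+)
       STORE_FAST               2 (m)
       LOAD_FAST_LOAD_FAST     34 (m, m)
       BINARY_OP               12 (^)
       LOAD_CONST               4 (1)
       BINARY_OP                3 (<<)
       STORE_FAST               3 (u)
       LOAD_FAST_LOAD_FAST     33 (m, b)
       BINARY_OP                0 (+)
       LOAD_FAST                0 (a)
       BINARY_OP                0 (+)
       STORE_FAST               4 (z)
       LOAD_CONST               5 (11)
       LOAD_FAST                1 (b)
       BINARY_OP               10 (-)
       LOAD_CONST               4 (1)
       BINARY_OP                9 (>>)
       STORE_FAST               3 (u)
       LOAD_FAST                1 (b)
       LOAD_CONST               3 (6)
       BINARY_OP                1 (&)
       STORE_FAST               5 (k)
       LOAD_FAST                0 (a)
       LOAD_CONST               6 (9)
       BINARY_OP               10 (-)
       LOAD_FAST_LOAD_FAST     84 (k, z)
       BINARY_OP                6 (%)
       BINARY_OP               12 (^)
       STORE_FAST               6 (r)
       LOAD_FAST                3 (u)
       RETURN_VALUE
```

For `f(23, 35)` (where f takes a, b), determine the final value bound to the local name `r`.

LOAD_CONST → push 15. Stack: [15]
STORE_FAST m → m=15. Stack: []
LOAD_FAST b → push 35. Stack: [35]
LOAD_CONST → push 7. Stack: [35, 7]
BINARY_OP // → 35 // 7 = 5. Stack: [5]
LOAD_FAST b → push 35. Stack: [5, 35]
LOAD_CONST → push 6. Stack: [5, 35, 6]
BINARY_OP // → 35 // 6 = 5. Stack: [5, 5]
BINARY_OP + → 5 + 5 = 10. Stack: [10]
STORE_FAST m → m=10. Stack: []
LOAD_FAST_LOAD_FAST m,m → push 10,10. Stack: [10, 10]
BINARY_OP ^ → 10 ^ 10 = 0. Stack: [0]
LOAD_CONST → push 1. Stack: [0, 1]
BINARY_OP << → 0 << 1 = 0. Stack: [0]
STORE_FAST u → u=0. Stack: []
LOAD_FAST_LOAD_FAST m,b → push 10,35. Stack: [10, 35]
BINARY_OP + → 10 + 35 = 45. Stack: [45]
LOAD_FAST a → push 23. Stack: [45, 23]
BINARY_OP + → 45 + 23 = 68. Stack: [68]
STORE_FAST z → z=68. Stack: []
LOAD_CONST → push 11. Stack: [11]
LOAD_FAST b → push 35. Stack: [11, 35]
BINARY_OP - → 11 - 35 = -24. Stack: [-24]
LOAD_CONST → push 1. Stack: [-24, 1]
BINARY_OP >> → -24 >> 1 = -12. Stack: [-12]
STORE_FAST u → u=-12. Stack: []
LOAD_FAST b → push 35. Stack: [35]
LOAD_CONST → push 6. Stack: [35, 6]
BINARY_OP & → 35 & 6 = 2. Stack: [2]
STORE_FAST k → k=2. Stack: []
LOAD_FAST a → push 23. Stack: [23]
LOAD_CONST → push 9. Stack: [23, 9]
BINARY_OP - → 23 - 9 = 14. Stack: [14]
LOAD_FAST_LOAD_FAST k,z → push 2,68. Stack: [14, 2, 68]
BINARY_OP % → 2 % 68 = 2. Stack: [14, 2]
BINARY_OP ^ → 14 ^ 2 = 12. Stack: [12]
STORE_FAST r → r=12. Stack: []
LOAD_FAST u → push -12. Stack: [-12]
RETURN_VALUE → return -12.

12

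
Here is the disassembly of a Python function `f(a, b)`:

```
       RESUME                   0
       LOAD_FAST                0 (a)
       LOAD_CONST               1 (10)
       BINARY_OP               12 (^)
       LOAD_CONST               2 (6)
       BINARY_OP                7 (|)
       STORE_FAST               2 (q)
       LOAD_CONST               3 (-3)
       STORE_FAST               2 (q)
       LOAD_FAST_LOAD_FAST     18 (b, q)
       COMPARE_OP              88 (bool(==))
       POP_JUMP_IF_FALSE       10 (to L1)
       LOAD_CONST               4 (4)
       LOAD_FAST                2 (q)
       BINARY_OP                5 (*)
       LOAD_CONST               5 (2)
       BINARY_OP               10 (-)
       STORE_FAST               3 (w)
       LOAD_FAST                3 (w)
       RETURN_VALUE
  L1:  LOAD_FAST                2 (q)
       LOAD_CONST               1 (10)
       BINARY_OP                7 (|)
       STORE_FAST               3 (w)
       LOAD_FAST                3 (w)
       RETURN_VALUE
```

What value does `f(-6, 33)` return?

-1

LOAD_FAST a → push -6. Stack: [-6]
LOAD_CONST → push 10. Stack: [-6, 10]
BINARY_OP ^ → -6 ^ 10 = -16. Stack: [-16]
LOAD_CONST → push 6. Stack: [-16, 6]
BINARY_OP | → -16 | 6 = -10. Stack: [-10]
STORE_FAST q → q=-10. Stack: []
LOAD_CONST → push -3. Stack: [-3]
STORE_FAST q → q=-3. Stack: []
LOAD_FAST_LOAD_FAST b,q → push 33,-3. Stack: [33, -3]
COMPARE_OP bool(==) → 33 vs -3 = False. Stack: [False]
POP_JUMP_IF_FALSE → pop False; jump. Stack: []
LOAD_FAST q → push -3. Stack: [-3]
LOAD_CONST → push 10. Stack: [-3, 10]
BINARY_OP | → -3 | 10 = -1. Stack: [-1]
STORE_FAST w → w=-1. Stack: []
LOAD_FAST w → push -1. Stack: [-1]
RETURN_VALUE → return -1.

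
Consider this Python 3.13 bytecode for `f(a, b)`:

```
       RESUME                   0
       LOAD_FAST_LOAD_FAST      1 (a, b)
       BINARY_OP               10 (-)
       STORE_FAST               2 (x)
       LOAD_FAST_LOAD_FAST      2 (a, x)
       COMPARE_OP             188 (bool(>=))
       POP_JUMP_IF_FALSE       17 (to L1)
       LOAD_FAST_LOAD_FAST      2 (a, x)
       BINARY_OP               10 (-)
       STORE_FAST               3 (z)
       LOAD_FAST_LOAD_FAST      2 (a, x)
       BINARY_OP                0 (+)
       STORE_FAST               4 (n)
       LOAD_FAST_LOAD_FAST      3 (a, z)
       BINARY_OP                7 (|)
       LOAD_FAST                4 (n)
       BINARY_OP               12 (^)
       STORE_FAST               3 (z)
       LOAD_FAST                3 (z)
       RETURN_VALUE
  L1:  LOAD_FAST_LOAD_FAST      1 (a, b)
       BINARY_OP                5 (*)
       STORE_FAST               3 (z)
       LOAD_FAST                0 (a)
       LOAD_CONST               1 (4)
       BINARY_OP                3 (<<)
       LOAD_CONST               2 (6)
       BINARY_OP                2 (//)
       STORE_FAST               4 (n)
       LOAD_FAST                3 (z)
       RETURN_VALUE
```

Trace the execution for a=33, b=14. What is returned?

27

LOAD_FAST_LOAD_FAST a,b → push 33,14. Stack: [33, 14]
BINARY_OP - → 33 - 14 = 19. Stack: [19]
STORE_FAST x → x=19. Stack: []
LOAD_FAST_LOAD_FAST a,x → push 33,19. Stack: [33, 19]
COMPARE_OP bool(>=) → 33 vs 19 = True. Stack: [True]
POP_JUMP_IF_FALSE → pop True; no jump. Stack: []
LOAD_FAST_LOAD_FAST a,x → push 33,19. Stack: [33, 19]
BINARY_OP - → 33 - 19 = 14. Stack: [14]
STORE_FAST z → z=14. Stack: []
LOAD_FAST_LOAD_FAST a,x → push 33,19. Stack: [33, 19]
BINARY_OP + → 33 + 19 = 52. Stack: [52]
STORE_FAST n → n=52. Stack: []
LOAD_FAST_LOAD_FAST a,z → push 33,14. Stack: [33, 14]
BINARY_OP | → 33 | 14 = 47. Stack: [47]
LOAD_FAST n → push 52. Stack: [47, 52]
BINARY_OP ^ → 47 ^ 52 = 27. Stack: [27]
STORE_FAST z → z=27. Stack: []
LOAD_FAST z → push 27. Stack: [27]
RETURN_VALUE → return 27.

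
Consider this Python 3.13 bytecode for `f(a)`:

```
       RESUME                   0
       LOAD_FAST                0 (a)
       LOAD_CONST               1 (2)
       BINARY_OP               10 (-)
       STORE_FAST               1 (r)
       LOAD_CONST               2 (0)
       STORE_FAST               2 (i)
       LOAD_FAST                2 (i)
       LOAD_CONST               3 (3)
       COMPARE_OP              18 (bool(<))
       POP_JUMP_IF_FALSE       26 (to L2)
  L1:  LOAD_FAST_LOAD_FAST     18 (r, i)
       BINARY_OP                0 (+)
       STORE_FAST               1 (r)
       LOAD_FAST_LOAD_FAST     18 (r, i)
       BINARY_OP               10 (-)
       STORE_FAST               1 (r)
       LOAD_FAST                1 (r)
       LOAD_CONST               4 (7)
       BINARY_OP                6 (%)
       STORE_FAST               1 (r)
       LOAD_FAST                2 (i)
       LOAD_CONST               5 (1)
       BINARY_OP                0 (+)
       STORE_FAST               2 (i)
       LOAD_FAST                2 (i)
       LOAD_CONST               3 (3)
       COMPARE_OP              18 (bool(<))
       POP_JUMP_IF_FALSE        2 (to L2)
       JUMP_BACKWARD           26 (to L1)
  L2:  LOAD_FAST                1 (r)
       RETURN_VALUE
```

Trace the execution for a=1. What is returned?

LOAD_FAST a → push 1. Stack: [1]
LOAD_CONST → push 2. Stack: [1, 2]
BINARY_OP - → 1 - 2 = -1. Stack: [-1]
STORE_FAST r → r=-1. Stack: []
LOAD_CONST → push 0. Stack: [0]
STORE_FAST i → i=0. Stack: []
LOAD_FAST i → push 0. Stack: [0]
LOAD_CONST → push 3. Stack: [0, 3]
COMPARE_OP bool(<) → 0 vs 3 = True. Stack: [True]
POP_JUMP_IF_FALSE → pop True; no jump. Stack: []
LOAD_FAST_LOAD_FAST r,i → push -1,0. Stack: [-1, 0]
BINARY_OP + → -1 + 0 = -1. Stack: [-1]
STORE_FAST r → r=-1. Stack: []
LOAD_FAST_LOAD_FAST r,i → push -1,0. Stack: [-1, 0]
BINARY_OP - → -1 - 0 = -1. Stack: [-1]
STORE_FAST r → r=-1. Stack: []
LOAD_FAST r → push -1. Stack: [-1]
LOAD_CONST → push 7. Stack: [-1, 7]
BINARY_OP % → -1 % 7 = 6. Stack: [6]
STORE_FAST r → r=6. Stack: []
LOAD_FAST i → push 0. Stack: [0]
LOAD_CONST → push 1. Stack: [0, 1]
BINARY_OP + → 0 + 1 = 1. Stack: [1]
STORE_FAST i → i=1. Stack: []
LOAD_FAST i → push 1. Stack: [1]
LOAD_CONST → push 3. Stack: [1, 3]
COMPARE_OP bool(<) → 1 vs 3 = True. Stack: [True]
POP_JUMP_IF_FALSE → pop True; no jump. Stack: []
LOAD_FAST_LOAD_FAST r,i → push 6,1. Stack: [6, 1]
BINARY_OP + → 6 + 1 = 7. Stack: [7]
STORE_FAST r → r=7. Stack: []
LOAD_FAST_LOAD_FAST r,i → push 7,1. Stack: [7, 1]
BINARY_OP - → 7 - 1 = 6. Stack: [6]
STORE_FAST r → r=6. Stack: []
LOAD_FAST r → push 6. Stack: [6]
LOAD_CONST → push 7. Stack: [6, 7]
BINARY_OP % → 6 % 7 = 6. Stack: [6]
STORE_FAST r → r=6. Stack: []
LOAD_FAST i → push 1. Stack: [1]
LOAD_CONST → push 1. Stack: [1, 1]
BINARY_OP + → 1 + 1 = 2. Stack: [2]
STORE_FAST i → i=2. Stack: []
LOAD_FAST i → push 2. Stack: [2]
LOAD_CONST → push 3. Stack: [2, 3]
COMPARE_OP bool(<) → 2 vs 3 = True. Stack: [True]
POP_JUMP_IF_FALSE → pop True; no jump. Stack: []
LOAD_FAST_LOAD_FAST r,i → push 6,2. Stack: [6, 2]
BINARY_OP + → 6 + 2 = 8. Stack: [8]
STORE_FAST r → r=8. Stack: []
LOAD_FAST_LOAD_FAST r,i → push 8,2. Stack: [8, 2]
BINARY_OP - → 8 - 2 = 6. Stack: [6]
STORE_FAST r → r=6. Stack: []
LOAD_FAST r → push 6. Stack: [6]
LOAD_CONST → push 7. Stack: [6, 7]
BINARY_OP % → 6 % 7 = 6. Stack: [6]
STORE_FAST r → r=6. Stack: []
LOAD_FAST i → push 2. Stack: [2]
LOAD_CONST → push 1. Stack: [2, 1]
BINARY_OP + → 2 + 1 = 3. Stack: [3]
STORE_FAST i → i=3. Stack: []
LOAD_FAST i → push 3. Stack: [3]
LOAD_CONST → push 3. Stack: [3, 3]
COMPARE_OP bool(<) → 3 vs 3 = False. Stack: [False]
POP_JUMP_IF_FALSE → pop False; jump. Stack: []
LOAD_FAST r → push 6. Stack: [6]
RETURN_VALUE → return 6.

6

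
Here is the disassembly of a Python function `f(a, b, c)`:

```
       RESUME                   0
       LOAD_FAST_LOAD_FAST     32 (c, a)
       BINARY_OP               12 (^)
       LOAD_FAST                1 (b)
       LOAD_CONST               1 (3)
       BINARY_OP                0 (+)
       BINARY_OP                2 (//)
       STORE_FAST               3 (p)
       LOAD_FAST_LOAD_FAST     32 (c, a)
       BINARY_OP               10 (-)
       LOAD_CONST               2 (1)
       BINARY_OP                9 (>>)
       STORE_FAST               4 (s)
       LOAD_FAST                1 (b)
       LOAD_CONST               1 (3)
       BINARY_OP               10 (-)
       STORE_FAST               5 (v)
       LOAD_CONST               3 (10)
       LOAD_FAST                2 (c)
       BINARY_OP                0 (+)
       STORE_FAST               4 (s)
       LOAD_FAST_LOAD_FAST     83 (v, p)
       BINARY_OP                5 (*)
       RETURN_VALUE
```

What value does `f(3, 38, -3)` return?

-35

LOAD_FAST_LOAD_FAST c,a → push -3,3. Stack: [-3, 3]
BINARY_OP ^ → -3 ^ 3 = -2. Stack: [-2]
LOAD_FAST b → push 38. Stack: [-2, 38]
LOAD_CONST → push 3. Stack: [-2, 38, 3]
BINARY_OP + → 38 + 3 = 41. Stack: [-2, 41]
BINARY_OP // → -2 // 41 = -1. Stack: [-1]
STORE_FAST p → p=-1. Stack: []
LOAD_FAST_LOAD_FAST c,a → push -3,3. Stack: [-3, 3]
BINARY_OP - → -3 - 3 = -6. Stack: [-6]
LOAD_CONST → push 1. Stack: [-6, 1]
BINARY_OP >> → -6 >> 1 = -3. Stack: [-3]
STORE_FAST s → s=-3. Stack: []
LOAD_FAST b → push 38. Stack: [38]
LOAD_CONST → push 3. Stack: [38, 3]
BINARY_OP - → 38 - 3 = 35. Stack: [35]
STORE_FAST v → v=35. Stack: []
LOAD_CONST → push 10. Stack: [10]
LOAD_FAST c → push -3. Stack: [10, -3]
BINARY_OP + → 10 + -3 = 7. Stack: [7]
STORE_FAST s → s=7. Stack: []
LOAD_FAST_LOAD_FAST v,p → push 35,-1. Stack: [35, -1]
BINARY_OP * → 35 * -1 = -35. Stack: [-35]
RETURN_VALUE → return -35.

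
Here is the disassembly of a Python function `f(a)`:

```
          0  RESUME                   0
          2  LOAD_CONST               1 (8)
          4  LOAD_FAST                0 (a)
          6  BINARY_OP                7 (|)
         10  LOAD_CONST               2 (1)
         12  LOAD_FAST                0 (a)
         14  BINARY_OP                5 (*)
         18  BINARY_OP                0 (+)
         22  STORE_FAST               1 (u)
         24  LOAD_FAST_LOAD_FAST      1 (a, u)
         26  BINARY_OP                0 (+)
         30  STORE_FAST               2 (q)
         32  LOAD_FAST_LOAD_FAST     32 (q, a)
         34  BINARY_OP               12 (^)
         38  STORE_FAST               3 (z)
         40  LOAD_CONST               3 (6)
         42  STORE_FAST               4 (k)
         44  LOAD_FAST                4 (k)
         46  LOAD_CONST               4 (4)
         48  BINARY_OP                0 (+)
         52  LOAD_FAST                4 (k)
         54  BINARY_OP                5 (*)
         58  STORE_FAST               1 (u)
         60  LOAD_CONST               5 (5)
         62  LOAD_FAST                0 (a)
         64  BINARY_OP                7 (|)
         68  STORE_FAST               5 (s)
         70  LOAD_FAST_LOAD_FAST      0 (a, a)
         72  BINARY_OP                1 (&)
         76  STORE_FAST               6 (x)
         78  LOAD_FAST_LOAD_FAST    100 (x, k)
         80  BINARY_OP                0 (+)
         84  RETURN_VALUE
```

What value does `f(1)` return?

7

LOAD_CONST → push 8. Stack: [8]
LOAD_FAST a → push 1. Stack: [8, 1]
BINARY_OP | → 8 | 1 = 9. Stack: [9]
LOAD_CONST → push 1. Stack: [9, 1]
LOAD_FAST a → push 1. Stack: [9, 1, 1]
BINARY_OP * → 1 * 1 = 1. Stack: [9, 1]
BINARY_OP + → 9 + 1 = 10. Stack: [10]
STORE_FAST u → u=10. Stack: []
LOAD_FAST_LOAD_FAST a,u → push 1,10. Stack: [1, 10]
BINARY_OP + → 1 + 10 = 11. Stack: [11]
STORE_FAST q → q=11. Stack: []
LOAD_FAST_LOAD_FAST q,a → push 11,1. Stack: [11, 1]
BINARY_OP ^ → 11 ^ 1 = 10. Stack: [10]
STORE_FAST z → z=10. Stack: []
LOAD_CONST → push 6. Stack: [6]
STORE_FAST k → k=6. Stack: []
LOAD_FAST k → push 6. Stack: [6]
LOAD_CONST → push 4. Stack: [6, 4]
BINARY_OP + → 6 + 4 = 10. Stack: [10]
LOAD_FAST k → push 6. Stack: [10, 6]
BINARY_OP * → 10 * 6 = 60. Stack: [60]
STORE_FAST u → u=60. Stack: []
LOAD_CONST → push 5. Stack: [5]
LOAD_FAST a → push 1. Stack: [5, 1]
BINARY_OP | → 5 | 1 = 5. Stack: [5]
STORE_FAST s → s=5. Stack: []
LOAD_FAST_LOAD_FAST a,a → push 1,1. Stack: [1, 1]
BINARY_OP & → 1 & 1 = 1. Stack: [1]
STORE_FAST x → x=1. Stack: []
LOAD_FAST_LOAD_FAST x,k → push 1,6. Stack: [1, 6]
BINARY_OP + → 1 + 6 = 7. Stack: [7]
RETURN_VALUE → return 7.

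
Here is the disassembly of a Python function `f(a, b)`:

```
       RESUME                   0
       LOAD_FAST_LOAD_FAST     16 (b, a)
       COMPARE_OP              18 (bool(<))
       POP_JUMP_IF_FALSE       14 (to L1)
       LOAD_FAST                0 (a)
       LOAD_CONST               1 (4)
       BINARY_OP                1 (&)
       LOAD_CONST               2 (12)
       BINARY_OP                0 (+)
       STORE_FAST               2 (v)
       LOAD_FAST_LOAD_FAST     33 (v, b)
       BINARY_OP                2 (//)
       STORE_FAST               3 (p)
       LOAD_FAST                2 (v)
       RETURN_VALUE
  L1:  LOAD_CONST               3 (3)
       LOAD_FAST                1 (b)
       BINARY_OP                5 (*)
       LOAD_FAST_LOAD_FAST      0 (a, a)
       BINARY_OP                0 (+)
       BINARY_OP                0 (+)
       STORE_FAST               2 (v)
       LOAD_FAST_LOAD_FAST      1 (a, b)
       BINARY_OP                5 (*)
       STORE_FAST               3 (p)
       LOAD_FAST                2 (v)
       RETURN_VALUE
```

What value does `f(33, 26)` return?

LOAD_FAST_LOAD_FAST b,a → push 26,33. Stack: [26, 33]
COMPARE_OP bool(<) → 26 vs 33 = True. Stack: [True]
POP_JUMP_IF_FALSE → pop True; no jump. Stack: []
LOAD_FAST a → push 33. Stack: [33]
LOAD_CONST → push 4. Stack: [33, 4]
BINARY_OP & → 33 & 4 = 0. Stack: [0]
LOAD_CONST → push 12. Stack: [0, 12]
BINARY_OP + → 0 + 12 = 12. Stack: [12]
STORE_FAST v → v=12. Stack: []
LOAD_FAST_LOAD_FAST v,b → push 12,26. Stack: [12, 26]
BINARY_OP // → 12 // 26 = 0. Stack: [0]
STORE_FAST p → p=0. Stack: []
LOAD_FAST v → push 12. Stack: [12]
RETURN_VALUE → return 12.

12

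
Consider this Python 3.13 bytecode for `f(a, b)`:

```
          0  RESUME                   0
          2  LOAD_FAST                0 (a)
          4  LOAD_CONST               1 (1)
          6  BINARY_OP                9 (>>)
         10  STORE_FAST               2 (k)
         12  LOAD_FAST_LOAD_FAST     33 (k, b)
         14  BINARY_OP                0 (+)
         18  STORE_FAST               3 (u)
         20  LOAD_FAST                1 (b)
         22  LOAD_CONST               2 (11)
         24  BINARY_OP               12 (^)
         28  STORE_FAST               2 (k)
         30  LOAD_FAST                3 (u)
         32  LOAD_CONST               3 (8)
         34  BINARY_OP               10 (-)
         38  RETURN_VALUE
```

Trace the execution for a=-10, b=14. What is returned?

LOAD_FAST a → push -10. Stack: [-10]
LOAD_CONST → push 1. Stack: [-10, 1]
BINARY_OP >> → -10 >> 1 = -5. Stack: [-5]
STORE_FAST k → k=-5. Stack: []
LOAD_FAST_LOAD_FAST k,b → push -5,14. Stack: [-5, 14]
BINARY_OP + → -5 + 14 = 9. Stack: [9]
STORE_FAST u → u=9. Stack: []
LOAD_FAST b → push 14. Stack: [14]
LOAD_CONST → push 11. Stack: [14, 11]
BINARY_OP ^ → 14 ^ 11 = 5. Stack: [5]
STORE_FAST k → k=5. Stack: []
LOAD_FAST u → push 9. Stack: [9]
LOAD_CONST → push 8. Stack: [9, 8]
BINARY_OP - → 9 - 8 = 1. Stack: [1]
RETURN_VALUE → return 1.

1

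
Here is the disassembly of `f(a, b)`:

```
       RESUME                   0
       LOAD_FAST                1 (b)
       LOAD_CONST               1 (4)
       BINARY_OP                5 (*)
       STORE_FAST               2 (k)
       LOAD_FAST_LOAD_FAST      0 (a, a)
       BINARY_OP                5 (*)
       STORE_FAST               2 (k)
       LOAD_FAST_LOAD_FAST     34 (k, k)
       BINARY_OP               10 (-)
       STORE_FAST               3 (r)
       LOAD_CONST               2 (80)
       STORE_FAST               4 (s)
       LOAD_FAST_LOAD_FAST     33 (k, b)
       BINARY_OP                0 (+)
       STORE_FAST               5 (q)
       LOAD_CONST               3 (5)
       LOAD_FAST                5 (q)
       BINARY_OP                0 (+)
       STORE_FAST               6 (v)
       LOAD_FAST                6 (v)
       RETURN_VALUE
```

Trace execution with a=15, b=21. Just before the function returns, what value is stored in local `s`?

80

LOAD_FAST b → push 21. Stack: [21]
LOAD_CONST → push 4. Stack: [21, 4]
BINARY_OP * → 21 * 4 = 84. Stack: [84]
STORE_FAST k → k=84. Stack: []
LOAD_FAST_LOAD_FAST a,a → push 15,15. Stack: [15, 15]
BINARY_OP * → 15 * 15 = 225. Stack: [225]
STORE_FAST k → k=225. Stack: []
LOAD_FAST_LOAD_FAST k,k → push 225,225. Stack: [225, 225]
BINARY_OP - → 225 - 225 = 0. Stack: [0]
STORE_FAST r → r=0. Stack: []
LOAD_CONST → push 80. Stack: [80]
STORE_FAST s → s=80. Stack: []
LOAD_FAST_LOAD_FAST k,b → push 225,21. Stack: [225, 21]
BINARY_OP + → 225 + 21 = 246. Stack: [246]
STORE_FAST q → q=246. Stack: []
LOAD_CONST → push 5. Stack: [5]
LOAD_FAST q → push 246. Stack: [5, 246]
BINARY_OP + → 5 + 246 = 251. Stack: [251]
STORE_FAST v → v=251. Stack: []
LOAD_FAST v → push 251. Stack: [251]
RETURN_VALUE → return 251.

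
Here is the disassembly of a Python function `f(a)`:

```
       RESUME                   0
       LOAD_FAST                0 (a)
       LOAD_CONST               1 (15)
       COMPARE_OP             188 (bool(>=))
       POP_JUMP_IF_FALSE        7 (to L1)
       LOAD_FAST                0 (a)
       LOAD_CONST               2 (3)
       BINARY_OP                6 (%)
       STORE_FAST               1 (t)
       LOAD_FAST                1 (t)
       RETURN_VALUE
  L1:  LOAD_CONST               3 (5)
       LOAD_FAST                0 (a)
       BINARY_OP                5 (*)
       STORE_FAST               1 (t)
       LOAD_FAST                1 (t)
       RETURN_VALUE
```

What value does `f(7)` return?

35

LOAD_FAST a → push 7. Stack: [7]
LOAD_CONST → push 15. Stack: [7, 15]
COMPARE_OP bool(>=) → 7 vs 15 = False. Stack: [False]
POP_JUMP_IF_FALSE → pop False; jump. Stack: []
LOAD_CONST → push 5. Stack: [5]
LOAD_FAST a → push 7. Stack: [5, 7]
BINARY_OP * → 5 * 7 = 35. Stack: [35]
STORE_FAST t → t=35. Stack: []
LOAD_FAST t → push 35. Stack: [35]
RETURN_VALUE → return 35.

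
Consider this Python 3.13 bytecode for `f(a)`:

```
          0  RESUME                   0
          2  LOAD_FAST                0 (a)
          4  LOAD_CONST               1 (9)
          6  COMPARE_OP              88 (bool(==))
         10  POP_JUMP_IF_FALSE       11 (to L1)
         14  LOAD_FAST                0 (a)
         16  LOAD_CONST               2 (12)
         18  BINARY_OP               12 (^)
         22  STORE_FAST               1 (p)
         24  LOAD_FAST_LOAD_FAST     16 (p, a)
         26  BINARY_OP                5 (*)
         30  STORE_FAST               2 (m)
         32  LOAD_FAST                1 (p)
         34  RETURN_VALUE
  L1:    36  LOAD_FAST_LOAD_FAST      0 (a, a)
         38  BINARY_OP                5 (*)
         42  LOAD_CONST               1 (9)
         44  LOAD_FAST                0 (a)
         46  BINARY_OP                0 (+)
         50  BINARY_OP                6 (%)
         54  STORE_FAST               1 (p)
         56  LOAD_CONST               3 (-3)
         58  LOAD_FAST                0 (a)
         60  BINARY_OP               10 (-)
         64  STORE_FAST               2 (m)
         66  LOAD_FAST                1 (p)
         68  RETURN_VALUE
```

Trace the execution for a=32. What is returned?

40

LOAD_FAST a → push 32. Stack: [32]
LOAD_CONST → push 9. Stack: [32, 9]
COMPARE_OP bool(==) → 32 vs 9 = False. Stack: [False]
POP_JUMP_IF_FALSE → pop False; jump. Stack: []
LOAD_FAST_LOAD_FAST a,a → push 32,32. Stack: [32, 32]
BINARY_OP * → 32 * 32 = 1024. Stack: [1024]
LOAD_CONST → push 9. Stack: [1024, 9]
LOAD_FAST a → push 32. Stack: [1024, 9, 32]
BINARY_OP + → 9 + 32 = 41. Stack: [1024, 41]
BINARY_OP % → 1024 % 41 = 40. Stack: [40]
STORE_FAST p → p=40. Stack: []
LOAD_CONST → push -3. Stack: [-3]
LOAD_FAST a → push 32. Stack: [-3, 32]
BINARY_OP - → -3 - 32 = -35. Stack: [-35]
STORE_FAST m → m=-35. Stack: []
LOAD_FAST p → push 40. Stack: [40]
RETURN_VALUE → return 40.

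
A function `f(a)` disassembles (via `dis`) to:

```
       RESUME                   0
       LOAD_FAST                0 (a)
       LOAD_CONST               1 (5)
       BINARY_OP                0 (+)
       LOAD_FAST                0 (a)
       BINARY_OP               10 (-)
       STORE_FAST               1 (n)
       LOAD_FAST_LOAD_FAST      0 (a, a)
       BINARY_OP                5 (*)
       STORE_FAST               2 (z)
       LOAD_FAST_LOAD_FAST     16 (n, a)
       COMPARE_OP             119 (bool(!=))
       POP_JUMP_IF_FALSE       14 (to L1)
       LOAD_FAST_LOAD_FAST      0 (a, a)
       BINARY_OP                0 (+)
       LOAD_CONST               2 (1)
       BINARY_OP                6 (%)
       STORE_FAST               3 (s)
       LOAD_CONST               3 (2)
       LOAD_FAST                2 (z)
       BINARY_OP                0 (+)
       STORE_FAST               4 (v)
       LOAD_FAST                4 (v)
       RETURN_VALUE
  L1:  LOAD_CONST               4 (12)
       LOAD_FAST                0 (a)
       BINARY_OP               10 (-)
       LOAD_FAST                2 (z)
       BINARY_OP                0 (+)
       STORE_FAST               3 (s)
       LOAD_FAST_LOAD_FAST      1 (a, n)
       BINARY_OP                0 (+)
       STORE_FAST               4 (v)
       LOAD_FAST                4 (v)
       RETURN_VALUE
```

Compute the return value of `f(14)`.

LOAD_FAST a → push 14. Stack: [14]
LOAD_CONST → push 5. Stack: [14, 5]
BINARY_OP + → 14 + 5 = 19. Stack: [19]
LOAD_FAST a → push 14. Stack: [19, 14]
BINARY_OP - → 19 - 14 = 5. Stack: [5]
STORE_FAST n → n=5. Stack: []
LOAD_FAST_LOAD_FAST a,a → push 14,14. Stack: [14, 14]
BINARY_OP * → 14 * 14 = 196. Stack: [196]
STORE_FAST z → z=196. Stack: []
LOAD_FAST_LOAD_FAST n,a → push 5,14. Stack: [5, 14]
COMPARE_OP bool(!=) → 5 vs 14 = True. Stack: [True]
POP_JUMP_IF_FALSE → pop True; no jump. Stack: []
LOAD_FAST_LOAD_FAST a,a → push 14,14. Stack: [14, 14]
BINARY_OP + → 14 + 14 = 28. Stack: [28]
LOAD_CONST → push 1. Stack: [28, 1]
BINARY_OP % → 28 % 1 = 0. Stack: [0]
STORE_FAST s → s=0. Stack: []
LOAD_CONST → push 2. Stack: [2]
LOAD_FAST z → push 196. Stack: [2, 196]
BINARY_OP + → 2 + 196 = 198. Stack: [198]
STORE_FAST v → v=198. Stack: []
LOAD_FAST v → push 198. Stack: [198]
RETURN_VALUE → return 198.

198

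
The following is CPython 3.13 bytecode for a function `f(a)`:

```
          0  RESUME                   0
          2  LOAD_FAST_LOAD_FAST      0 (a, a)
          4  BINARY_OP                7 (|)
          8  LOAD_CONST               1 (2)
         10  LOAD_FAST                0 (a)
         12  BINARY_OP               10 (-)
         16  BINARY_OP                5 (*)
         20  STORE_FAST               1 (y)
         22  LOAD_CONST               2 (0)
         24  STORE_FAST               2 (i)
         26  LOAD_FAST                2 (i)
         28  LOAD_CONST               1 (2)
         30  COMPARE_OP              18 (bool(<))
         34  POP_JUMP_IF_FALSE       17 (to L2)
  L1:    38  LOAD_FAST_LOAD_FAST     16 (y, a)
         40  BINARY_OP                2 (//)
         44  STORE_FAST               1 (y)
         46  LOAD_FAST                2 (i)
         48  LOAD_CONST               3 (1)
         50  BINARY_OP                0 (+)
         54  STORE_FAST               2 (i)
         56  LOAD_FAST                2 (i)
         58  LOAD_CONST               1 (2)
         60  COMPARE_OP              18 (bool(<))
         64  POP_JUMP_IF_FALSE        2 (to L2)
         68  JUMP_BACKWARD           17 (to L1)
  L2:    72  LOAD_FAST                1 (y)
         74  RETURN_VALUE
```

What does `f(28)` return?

-1

LOAD_FAST_LOAD_FAST a,a → push 28,28. Stack: [28, 28]
BINARY_OP | → 28 | 28 = 28. Stack: [28]
LOAD_CONST → push 2. Stack: [28, 2]
LOAD_FAST a → push 28. Stack: [28, 2, 28]
BINARY_OP - → 2 - 28 = -26. Stack: [28, -26]
BINARY_OP * → 28 * -26 = -728. Stack: [-728]
STORE_FAST y → y=-728. Stack: []
LOAD_CONST → push 0. Stack: [0]
STORE_FAST i → i=0. Stack: []
LOAD_FAST i → push 0. Stack: [0]
LOAD_CONST → push 2. Stack: [0, 2]
COMPARE_OP bool(<) → 0 vs 2 = True. Stack: [True]
POP_JUMP_IF_FALSE → pop True; no jump. Stack: []
LOAD_FAST_LOAD_FAST y,a → push -728,28. Stack: [-728, 28]
BINARY_OP // → -728 // 28 = -26. Stack: [-26]
STORE_FAST y → y=-26. Stack: []
LOAD_FAST i → push 0. Stack: [0]
LOAD_CONST → push 1. Stack: [0, 1]
BINARY_OP + → 0 + 1 = 1. Stack: [1]
STORE_FAST i → i=1. Stack: []
LOAD_FAST i → push 1. Stack: [1]
LOAD_CONST → push 2. Stack: [1, 2]
COMPARE_OP bool(<) → 1 vs 2 = True. Stack: [True]
POP_JUMP_IF_FALSE → pop True; no jump. Stack: []
LOAD_FAST_LOAD_FAST y,a → push -26,28. Stack: [-26, 28]
BINARY_OP // → -26 // 28 = -1. Stack: [-1]
STORE_FAST y → y=-1. Stack: []
LOAD_FAST i → push 1. Stack: [1]
LOAD_CONST → push 1. Stack: [1, 1]
BINARY_OP + → 1 + 1 = 2. Stack: [2]
STORE_FAST i → i=2. Stack: []
LOAD_FAST i → push 2. Stack: [2]
LOAD_CONST → push 2. Stack: [2, 2]
COMPARE_OP bool(<) → 2 vs 2 = False. Stack: [False]
POP_JUMP_IF_FALSE → pop False; jump. Stack: []
LOAD_FAST y → push -1. Stack: [-1]
RETURN_VALUE → return -1.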